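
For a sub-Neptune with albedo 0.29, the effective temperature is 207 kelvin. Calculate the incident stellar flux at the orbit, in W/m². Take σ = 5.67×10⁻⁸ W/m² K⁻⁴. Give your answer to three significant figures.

From S(1−α)/4 = σT⁴: S = 4σT⁴/(1−α).
The emitted flux is σT⁴ = 104.1 W/m².
S = 4·104.1/0.71 = 586.5 W/m².

586 W/m²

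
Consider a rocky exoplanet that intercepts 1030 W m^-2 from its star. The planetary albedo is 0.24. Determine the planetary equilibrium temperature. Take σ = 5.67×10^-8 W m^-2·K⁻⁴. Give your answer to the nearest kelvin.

Averaging over the sphere, the absorbed flux is S(1−α)/4 = 195.7 W m^-2.
Set σT⁴ = 195.7 → T = (195.7/σ)^(1/4) = 242.4 K.

242 K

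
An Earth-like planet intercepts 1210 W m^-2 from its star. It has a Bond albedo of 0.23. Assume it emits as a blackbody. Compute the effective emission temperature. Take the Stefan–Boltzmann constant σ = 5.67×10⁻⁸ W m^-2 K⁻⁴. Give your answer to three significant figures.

The planet absorbs (1−α)S over its disc πR² and re-emits over 4πR², so the mean absorbed flux is (1−0.23)·1210/4 = 232.9 W m^-2.
Balancing against σT⁴: T = (232.9/5.67×10⁻⁸)^(1/4) = 253.2 K.

253 K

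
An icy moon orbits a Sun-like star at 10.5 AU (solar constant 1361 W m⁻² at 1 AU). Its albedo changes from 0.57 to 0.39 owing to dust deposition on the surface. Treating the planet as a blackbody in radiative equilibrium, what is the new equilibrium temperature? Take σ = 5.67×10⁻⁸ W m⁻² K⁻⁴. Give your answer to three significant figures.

75.9 kelvin

Irradiance scales as 1/d², so S = 1361 W m⁻² × (1/10.5)² = 12.34 W m⁻².
T₂ = [S(1−α₂)/(4σ)]^(1/4) = [12.34·0.61/(4σ)]^(1/4) = 75.91 K.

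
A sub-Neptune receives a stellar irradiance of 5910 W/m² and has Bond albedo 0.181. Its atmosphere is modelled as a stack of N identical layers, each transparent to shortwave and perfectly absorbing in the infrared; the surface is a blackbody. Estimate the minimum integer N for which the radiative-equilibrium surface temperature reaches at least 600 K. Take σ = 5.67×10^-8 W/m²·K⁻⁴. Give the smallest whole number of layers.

The effective emission temperature is T_e = [S(1−α)/(4σ)]^¼ = 382.2 K.
Need (N+1)T_e⁴ ≥ T_s⁴, i.e. N+1 ≥ (600/382.2)⁴ = 6.073.
So N ≥ 5.073; the smallest integer is N = 6.

6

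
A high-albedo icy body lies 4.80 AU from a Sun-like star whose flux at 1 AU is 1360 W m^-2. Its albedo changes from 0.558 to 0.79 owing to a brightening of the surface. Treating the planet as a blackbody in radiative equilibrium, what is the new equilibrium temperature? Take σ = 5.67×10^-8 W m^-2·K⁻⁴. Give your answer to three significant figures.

86.0 K

Irradiance scales as 1/d², so S = 1360 W m^-2 × (1/4.80)² = 59.03 W m^-2.
With the new albedo, S(1−α₂)/4 = 3.099 W m^-2, so T₂ = 85.98 K.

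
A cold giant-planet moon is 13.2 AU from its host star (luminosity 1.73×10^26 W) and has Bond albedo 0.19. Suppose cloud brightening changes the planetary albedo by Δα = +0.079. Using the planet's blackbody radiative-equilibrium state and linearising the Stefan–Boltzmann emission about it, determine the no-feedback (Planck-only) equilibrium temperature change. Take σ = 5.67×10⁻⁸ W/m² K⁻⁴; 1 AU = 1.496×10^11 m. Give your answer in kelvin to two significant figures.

d = 13.2 × 1.496×10^11 m = 1.975×10^12 m.
Flux at the orbit: S = L/(4πd²) = 1.73×10^26/(4π·(1.97×10^12)²) = 3.530 W/m².
The baseline emission temperature is T_e = 59.59 K.
The change in absorbed flux is Δ[S(1−α)/4] = −SΔα/4 = -0.06973 W/m².
Planck response: λ_P = 4σT_e³ = 4·5.67×10⁻⁸·(59.59)³ = 0.04799 W/m²/K.
Hence the no-feedback warming is ΔF/(4σT_e³) = -1.45 K.

-1.5 K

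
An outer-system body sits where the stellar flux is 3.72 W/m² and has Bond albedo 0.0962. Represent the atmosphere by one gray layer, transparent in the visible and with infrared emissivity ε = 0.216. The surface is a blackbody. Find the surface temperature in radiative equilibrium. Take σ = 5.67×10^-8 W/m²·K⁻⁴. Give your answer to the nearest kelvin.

At the top of the atmosphere, σT_e⁴ = S(1−α)/4 = 0.8405 W/m², giving T_e = 62.05 K.
The surface balance (absorbed SW + ε·downward IR = σT_s⁴) with T_a⁴ = T_s⁴/2 reduces to T_s = T_e·[2/(2−ε)]^¼ = 63.85 K.

64 K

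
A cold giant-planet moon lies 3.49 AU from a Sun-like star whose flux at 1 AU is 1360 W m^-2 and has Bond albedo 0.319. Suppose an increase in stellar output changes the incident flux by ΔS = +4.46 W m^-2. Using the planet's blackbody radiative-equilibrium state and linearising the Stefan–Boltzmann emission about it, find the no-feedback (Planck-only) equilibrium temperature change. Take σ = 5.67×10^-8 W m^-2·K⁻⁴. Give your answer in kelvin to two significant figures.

1.4 K

Irradiance scales as 1/d², so S = 1360 W m^-2 × (1/3.49)² = 111.7 W m^-2.
The baseline emission temperature is T_e = 135.3 K.
Only a fraction (1−α) is absorbed and it's spread over 4πR², so ΔF = (1−α)ΔS/4 = 0.7593 W m^-2.
Planck response: λ_P = 4σT_e³ = 4·5.67×10⁻⁸·(135.3)³ = 0.5619 W m^-2/K.
ΔT₀ = ΔF/λ_P = 0.7593/0.5619 = 1.35 K.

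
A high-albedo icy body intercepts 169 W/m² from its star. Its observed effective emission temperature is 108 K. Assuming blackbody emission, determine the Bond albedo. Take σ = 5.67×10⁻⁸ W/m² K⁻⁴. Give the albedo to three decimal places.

Energy balance: S(1−α)/4 = σT⁴, so 1−α = 4σT⁴/S.
4σT⁴ = 4·5.67×10⁻⁸·(108)⁴ = 30.86 W/m².
1−α = 30.86/169.0 = 0.1826, so α = 0.8174.

0.817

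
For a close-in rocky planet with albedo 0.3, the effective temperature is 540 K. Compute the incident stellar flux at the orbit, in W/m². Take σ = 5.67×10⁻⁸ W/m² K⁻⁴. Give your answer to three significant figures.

Invert the energy balance for S: S = 4σT⁴/(1−α).
σT⁴ = 5.67×10⁻⁸·(540)⁴ = 4821 W/m².
So S = 4×4821/(1−0.3) = 27550 W/m².

27500 W/m²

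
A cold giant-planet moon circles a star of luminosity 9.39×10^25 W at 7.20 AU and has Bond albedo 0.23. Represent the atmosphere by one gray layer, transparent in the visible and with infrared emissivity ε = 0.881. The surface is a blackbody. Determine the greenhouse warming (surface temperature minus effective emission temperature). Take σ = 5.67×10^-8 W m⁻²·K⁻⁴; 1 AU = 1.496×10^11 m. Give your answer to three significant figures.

10.7 K

d = 7.20 × 1.496×10^11 m = 1.077×10^12 m.
S = L/(4πd²) = 6.441 W m⁻².
At the top of the atmosphere, σT_e⁴ = S(1−α)/4 = 1.240 W m⁻², giving T_e = 68.38 K.
For a single slab of emissivity ε, T_s⁴ = 2T_e⁴/(2−ε); thus T_s = 68.38·(1.787)^(1/4) = 79.07 K.
T_s − T_e = 79.07 − 68.38 = 10.68 K.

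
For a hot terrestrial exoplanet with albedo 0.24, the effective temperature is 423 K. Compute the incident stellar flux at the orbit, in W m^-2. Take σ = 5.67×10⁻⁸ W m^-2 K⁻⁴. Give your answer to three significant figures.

9550 W m^-2

From S(1−α)/4 = σT⁴: S = 4σT⁴/(1−α).
The emitted flux is σT⁴ = 1815 W m^-2.
So S = 4×1815/(1−0.24) = 9554 W m^-2.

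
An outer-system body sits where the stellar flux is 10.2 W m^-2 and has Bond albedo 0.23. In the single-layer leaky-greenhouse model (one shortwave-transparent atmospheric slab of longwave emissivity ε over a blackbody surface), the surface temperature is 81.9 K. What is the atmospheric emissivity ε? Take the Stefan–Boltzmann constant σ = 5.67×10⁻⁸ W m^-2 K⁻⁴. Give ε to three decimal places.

0.461

Effective temperature: T_e = [S(1−α)/(4σ)]^(1/4) = 76.71 K.
T_s⁴ = T_e⁴·2/(2−ε) → ε = 2 − 2(T_e/T_s)⁴ = 2 − 2·(76.71/81.9)⁴ = 0.4606.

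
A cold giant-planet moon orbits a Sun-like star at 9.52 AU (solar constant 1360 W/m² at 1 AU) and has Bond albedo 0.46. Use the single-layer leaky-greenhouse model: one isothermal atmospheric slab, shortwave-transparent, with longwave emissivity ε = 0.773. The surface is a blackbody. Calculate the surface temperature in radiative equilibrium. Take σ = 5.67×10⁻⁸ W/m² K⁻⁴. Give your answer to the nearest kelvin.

87 kelvin

By the inverse-square law, S = 1360/9.52² = 15.01 W/m².
At the top of the atmosphere, σT_e⁴ = S(1−α)/4 = 2.026 W/m², giving T_e = 77.31 K.
The surface balance (absorbed SW + ε·downward IR = σT_s⁴) with T_a⁴ = T_s⁴/2 reduces to T_s = T_e·[2/(2−ε)]^¼ = 87.36 K.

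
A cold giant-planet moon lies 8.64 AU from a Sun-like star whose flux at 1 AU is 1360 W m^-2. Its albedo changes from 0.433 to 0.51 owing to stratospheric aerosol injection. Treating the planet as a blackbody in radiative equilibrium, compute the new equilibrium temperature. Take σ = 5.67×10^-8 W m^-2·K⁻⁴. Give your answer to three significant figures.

Irradiance scales as 1/d², so S = 1360 W m^-2 × (1/8.64)² = 18.22 W m^-2.
T₂ = [S(1−α₂)/(4σ)]^(1/4) = [18.22·0.49/(4σ)]^(1/4) = 79.21 K.

79.2 K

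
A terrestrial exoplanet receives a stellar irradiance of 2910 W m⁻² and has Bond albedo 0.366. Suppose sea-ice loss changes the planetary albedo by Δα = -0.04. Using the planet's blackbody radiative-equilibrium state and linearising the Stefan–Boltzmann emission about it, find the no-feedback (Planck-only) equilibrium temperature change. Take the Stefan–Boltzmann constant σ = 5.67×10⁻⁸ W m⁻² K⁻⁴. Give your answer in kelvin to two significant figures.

4.7 K

Reference equilibrium: T_e = [S(1−α)/(4σ)]^(1/4) = 300.3 K.
ΔF = −(S/4)Δα = −(2910/4)×(-0.04) = 29.10 W m⁻².
The Planck feedback parameter is 4σT_e³ = 6.143 W m⁻²/K.
ΔT₀ = ΔF/λ_P = 29.10/6.143 = 4.74 K.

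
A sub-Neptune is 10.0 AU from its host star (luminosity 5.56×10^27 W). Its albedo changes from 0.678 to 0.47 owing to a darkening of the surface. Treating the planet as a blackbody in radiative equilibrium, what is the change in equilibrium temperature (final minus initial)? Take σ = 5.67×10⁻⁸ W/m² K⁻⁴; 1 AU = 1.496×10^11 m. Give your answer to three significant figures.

Orbital distance: d = 10.0 AU = 1.496×10^12 m.
Spreading L over a sphere of radius d: S = 5.56×10^27/(4π·1.50×10^12²) = 197.7 W/m².
Before: T₁ = [197.7·0.322/(4σ)]^(1/4) = 129.4 K.
Final:   T₂ = [S(1−0.47)/(4σ)]^(1/4) = 146.6 K.
ΔT = T₂ − T₁ = 17.17 K.

17.2 kelvin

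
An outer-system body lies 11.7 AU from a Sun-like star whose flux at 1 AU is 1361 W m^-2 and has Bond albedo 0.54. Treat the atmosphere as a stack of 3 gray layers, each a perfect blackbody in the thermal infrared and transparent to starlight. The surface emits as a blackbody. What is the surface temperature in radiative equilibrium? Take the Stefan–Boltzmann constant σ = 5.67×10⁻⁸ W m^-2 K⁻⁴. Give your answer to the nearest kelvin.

95 kelvin

By the inverse-square law, S = 1361/11.7² = 9.942 W m^-2.
Top-of-atmosphere balance: σT_e⁴ = S(1−α)/4 = 1.143 W m^-2 → T_e = 67.01 K.
Layer-by-layer balance gives σT_s⁴ = (N+1)σT_e⁴, so T_s = 4^¼·67.01 = 94.77 K.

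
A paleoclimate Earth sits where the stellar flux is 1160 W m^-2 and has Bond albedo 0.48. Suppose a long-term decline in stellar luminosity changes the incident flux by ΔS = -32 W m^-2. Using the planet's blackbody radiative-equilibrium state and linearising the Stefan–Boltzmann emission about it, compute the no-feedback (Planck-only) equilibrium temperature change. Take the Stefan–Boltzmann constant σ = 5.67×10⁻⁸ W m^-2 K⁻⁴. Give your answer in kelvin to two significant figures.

-1.6 K

Unperturbed T_e = [1160·(1−0.48)/(4σ)]^¼ = 227.1 K.
ΔF = Δ[S(1−α)]/4 = (1−0.48)·-32/4 = -4.160 W m^-2.
Planck response: λ_P = 4σT_e³ = 4·5.67×10⁻⁸·(227.1)³ = 2.656 W m^-2/K.
Hence the no-feedback warming is ΔF/(4σT_e³) = -1.57 K.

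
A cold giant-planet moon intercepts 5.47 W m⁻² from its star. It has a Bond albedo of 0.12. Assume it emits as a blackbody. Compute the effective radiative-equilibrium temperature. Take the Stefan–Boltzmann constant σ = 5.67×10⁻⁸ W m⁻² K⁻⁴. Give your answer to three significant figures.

67.9 K

The planet absorbs (1−α)S over its disc πR² and re-emits over 4πR², so the mean absorbed flux is (1−0.12)·5.470/4 = 1.203 W m⁻².
Set σT⁴ = 1.203 → T = (1.203/σ)^(1/4) = 67.87 K.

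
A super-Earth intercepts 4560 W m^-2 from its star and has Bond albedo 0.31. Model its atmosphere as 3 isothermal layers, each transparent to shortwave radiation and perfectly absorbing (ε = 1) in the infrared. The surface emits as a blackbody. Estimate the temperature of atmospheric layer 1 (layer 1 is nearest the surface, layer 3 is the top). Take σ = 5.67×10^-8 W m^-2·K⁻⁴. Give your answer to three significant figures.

452 kelvin

OLR = S(1−α)/4 = 786.6 W m^-2; the top layer radiates at T_e = 343.2 K.
The net upward flux σT_e⁴ is constant between every pair of levels, so T_k⁴ = (N+1−k)T_e⁴.
With k = 1: T_1 = (3+1−1)^¼·343.2 K = 451.7 K.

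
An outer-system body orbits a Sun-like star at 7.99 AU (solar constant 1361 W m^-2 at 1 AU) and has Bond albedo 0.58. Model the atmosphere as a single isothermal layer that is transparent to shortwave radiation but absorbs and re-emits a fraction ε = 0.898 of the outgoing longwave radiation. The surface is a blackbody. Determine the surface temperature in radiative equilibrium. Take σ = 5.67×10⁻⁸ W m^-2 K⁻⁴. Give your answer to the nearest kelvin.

92 K

Irradiance scales as 1/d², so S = 1361 W m^-2 × (1/7.99)² = 21.32 W m^-2.
At the top of the atmosphere, σT_e⁴ = S(1−α)/4 = 2.238 W m^-2, giving T_e = 79.27 K.
Surface balance with a leaky layer gives σT_s⁴ = σT_e⁴·2/(2−ε), so T_s = T_e·[2/(2−0.898)]^(1/4) = 92.00 K.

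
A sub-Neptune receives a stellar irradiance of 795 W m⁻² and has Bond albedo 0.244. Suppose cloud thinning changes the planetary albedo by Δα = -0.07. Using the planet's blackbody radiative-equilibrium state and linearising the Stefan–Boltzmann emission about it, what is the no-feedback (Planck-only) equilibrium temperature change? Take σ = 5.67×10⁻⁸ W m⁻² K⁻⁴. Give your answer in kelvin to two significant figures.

5.3 K

The baseline emission temperature is T_e = 226.9 K.
The change in absorbed flux is Δ[S(1−α)/4] = −SΔα/4 = 13.91 W m⁻².
The Planck feedback parameter is 4σT_e³ = 2.649 W m⁻²/K.
ΔT₀ = ΔF/λ_P = 13.91/2.649 = 5.25 K.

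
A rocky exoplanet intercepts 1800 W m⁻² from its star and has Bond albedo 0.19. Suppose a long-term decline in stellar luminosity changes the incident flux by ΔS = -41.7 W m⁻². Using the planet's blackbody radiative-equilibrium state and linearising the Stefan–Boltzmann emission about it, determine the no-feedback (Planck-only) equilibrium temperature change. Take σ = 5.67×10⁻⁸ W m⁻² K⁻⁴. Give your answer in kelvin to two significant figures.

The baseline emission temperature is T_e = 283.2 K.
ΔF = Δ[S(1−α)]/4 = (1−0.19)·-41.7/4 = -8.444 W m⁻².
Linearising σT⁴ gives d(σT⁴)/dT = 4σT_e³ = 5.149 W m⁻² per K.
So ΔT₀ = -8.444/5.149 = -1.64 K.

-1.6 kelvin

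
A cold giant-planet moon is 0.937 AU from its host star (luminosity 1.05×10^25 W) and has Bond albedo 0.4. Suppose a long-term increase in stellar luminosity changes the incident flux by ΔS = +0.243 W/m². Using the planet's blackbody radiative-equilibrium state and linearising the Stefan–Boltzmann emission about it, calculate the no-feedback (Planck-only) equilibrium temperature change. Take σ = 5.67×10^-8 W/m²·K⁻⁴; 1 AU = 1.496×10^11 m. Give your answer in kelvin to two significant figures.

d = 0.937 × 1.496×10^11 m = 1.402×10^11 m.
Flux at the orbit: S = L/(4πd²) = 1.05×10^25/(4π·(1.40×10^11)²) = 42.52 W/m².
Reference equilibrium: T_e = [S(1−α)/(4σ)]^(1/4) = 103.0 K.
Only a fraction (1−α) is absorbed and it's spread over 4πR², so ΔF = (1−α)ΔS/4 = 0.03645 W/m².
The Planck feedback parameter is 4σT_e³ = 0.2477 W/m²/K.
Hence the no-feedback warming is ΔF/(4σT_e³) = 0.147 K.

0.15 K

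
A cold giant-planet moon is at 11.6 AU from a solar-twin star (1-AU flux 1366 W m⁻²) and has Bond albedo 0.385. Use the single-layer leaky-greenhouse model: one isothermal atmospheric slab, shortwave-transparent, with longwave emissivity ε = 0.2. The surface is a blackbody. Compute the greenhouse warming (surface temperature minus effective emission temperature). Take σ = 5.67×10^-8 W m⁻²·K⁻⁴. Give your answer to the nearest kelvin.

2 kelvin

Flux at the orbit: S = 1366/(11.6)² = 10.15 W m⁻².
Effective emission temperature (TOA balance): σT_e⁴ = S(1−α)/4 = 1.561 W m⁻² → T_e = 72.43 K.
For a single slab of emissivity ε, T_s⁴ = 2T_e⁴/(2−ε); thus T_s = 72.43·(1.111)^(1/4) = 74.37 K.
The atmosphere warms the surface by 1.933 K.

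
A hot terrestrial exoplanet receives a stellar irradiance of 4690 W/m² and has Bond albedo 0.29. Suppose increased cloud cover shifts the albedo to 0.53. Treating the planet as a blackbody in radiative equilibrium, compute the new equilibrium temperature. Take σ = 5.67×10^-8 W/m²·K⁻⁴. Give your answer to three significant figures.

314 K

T₂ = [S(1−α₂)/(4σ)]^(1/4) = [4690·0.47/(4σ)]^(1/4) = 314.0 K.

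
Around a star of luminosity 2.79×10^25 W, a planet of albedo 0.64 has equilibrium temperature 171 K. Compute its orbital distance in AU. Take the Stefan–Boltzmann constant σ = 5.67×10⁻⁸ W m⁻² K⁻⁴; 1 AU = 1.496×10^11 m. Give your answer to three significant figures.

0.429 AU

Required flux: S = 4σT⁴/(1−α) = 538.7 W m⁻².
Then d = [L/(4πS)]^(1/2) = 6.420×10^10 m, i.e. 0.4291 AU.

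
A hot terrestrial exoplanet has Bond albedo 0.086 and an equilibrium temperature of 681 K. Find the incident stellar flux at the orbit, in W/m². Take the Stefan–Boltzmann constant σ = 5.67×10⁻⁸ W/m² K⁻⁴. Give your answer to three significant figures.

53400 W/m²

From S(1−α)/4 = σT⁴: S = 4σT⁴/(1−α).
σT⁴ = 5.67×10⁻⁸·(681)⁴ = 12190 W/m².
S = 4·12190/0.914 = 53370 W/m².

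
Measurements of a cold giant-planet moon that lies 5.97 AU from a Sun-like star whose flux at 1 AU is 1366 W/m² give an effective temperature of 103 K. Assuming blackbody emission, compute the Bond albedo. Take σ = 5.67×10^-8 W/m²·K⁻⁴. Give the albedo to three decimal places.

0.334

Flux at the orbit: S = 1366/(5.97)² = 38.33 W/m².
From σT⁴ = S(1−α)/4 we invert for α: 1−α = 4σT⁴/S.
4σT⁴ = 4·5.67×10⁻⁸·(103)⁴ = 25.53 W/m².
Hence α = 1 − 25.53/38.33 = 0.3340.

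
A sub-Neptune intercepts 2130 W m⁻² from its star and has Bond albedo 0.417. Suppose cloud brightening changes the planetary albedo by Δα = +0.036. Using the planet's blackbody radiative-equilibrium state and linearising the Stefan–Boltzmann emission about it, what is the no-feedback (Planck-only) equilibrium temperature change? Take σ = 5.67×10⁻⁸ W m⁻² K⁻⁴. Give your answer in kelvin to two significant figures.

The baseline emission temperature is T_e = 272.0 K.
TOA radiative forcing: ΔF = −S·Δα/4 = −2130·(+0.036)/4 = -19.17 W m⁻².
Planck response: λ_P = 4σT_e³ = 4·5.67×10⁻⁸·(272.0)³ = 4.565 W m⁻²/K.
So ΔT₀ = -19.17/4.565 = -4.20 K.

-4.2 K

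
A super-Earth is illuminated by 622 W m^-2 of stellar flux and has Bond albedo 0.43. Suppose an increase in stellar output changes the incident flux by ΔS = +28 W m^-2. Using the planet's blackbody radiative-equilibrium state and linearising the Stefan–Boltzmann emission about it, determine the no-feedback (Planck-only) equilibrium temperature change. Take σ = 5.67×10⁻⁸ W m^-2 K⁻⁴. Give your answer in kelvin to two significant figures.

Reference equilibrium: T_e = [S(1−α)/(4σ)]^(1/4) = 198.8 K.
TOA radiative forcing: ΔF = (1−α)ΔS/4 = 0.57·(+28)/4 = 3.990 W m^-2.
Linearising σT⁴ gives d(σT⁴)/dT = 4σT_e³ = 1.783 W m^-2 per K.
ΔT₀ = ΔF/λ_P = 3.990/1.783 = 2.24 K.

2.2 K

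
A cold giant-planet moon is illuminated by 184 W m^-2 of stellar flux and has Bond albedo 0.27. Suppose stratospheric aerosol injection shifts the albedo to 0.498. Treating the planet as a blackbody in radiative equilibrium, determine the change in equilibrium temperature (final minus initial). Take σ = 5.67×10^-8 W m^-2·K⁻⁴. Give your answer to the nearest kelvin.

Before: T₁ = [184.0·0.73/(4σ)]^(1/4) = 156.0 K.
After:  T₂ = [184.0·0.502/(4σ)]^(1/4) = 142.1 K.
Change: 142.1 − 156.0 = -13.94 K.

-14 K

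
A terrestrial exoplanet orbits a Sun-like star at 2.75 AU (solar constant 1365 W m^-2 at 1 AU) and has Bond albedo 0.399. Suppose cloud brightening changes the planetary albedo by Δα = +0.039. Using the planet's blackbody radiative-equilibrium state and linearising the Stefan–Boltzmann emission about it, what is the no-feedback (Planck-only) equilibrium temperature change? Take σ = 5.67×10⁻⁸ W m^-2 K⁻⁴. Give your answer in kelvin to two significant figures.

-2.4 kelvin

Flux at the orbit: S = 1365/(2.75)² = 180.5 W m^-2.
The baseline emission temperature is T_e = 147.9 K.
TOA radiative forcing: ΔF = −S·Δα/4 = −180.5·(+0.039)/4 = -1.760 W m^-2.
The Planck feedback parameter is 4σT_e³ = 0.7335 W m^-2/K.
ΔT₀ = ΔF/λ_P = -1.760/0.7335 = -2.40 K.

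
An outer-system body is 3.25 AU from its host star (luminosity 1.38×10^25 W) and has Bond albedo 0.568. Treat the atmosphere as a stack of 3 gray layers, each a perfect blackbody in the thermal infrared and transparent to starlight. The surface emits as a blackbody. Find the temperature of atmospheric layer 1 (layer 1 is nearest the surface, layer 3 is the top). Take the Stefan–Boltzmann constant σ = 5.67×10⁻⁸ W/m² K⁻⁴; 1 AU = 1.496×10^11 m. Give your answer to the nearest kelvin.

72 kelvin

Orbital distance: d = 3.25 AU = 4.862×10^11 m.
Spreading L over a sphere of radius d: S = 1.38×10^25/(4π·4.86×10^11²) = 4.646 W/m².
Top-of-atmosphere balance: σT_e⁴ = S(1−α)/4 = 0.5017 W/m² → T_e = 54.54 K.
Each opaque layer satisfies 2T_j⁴ = T_{j−1}⁴ + T_{j+1}⁴, giving T_k⁴ = (N+1−k)T_e⁴.
With k = 1: T_1 = (3+1−1)^¼·54.54 K = 71.78 K.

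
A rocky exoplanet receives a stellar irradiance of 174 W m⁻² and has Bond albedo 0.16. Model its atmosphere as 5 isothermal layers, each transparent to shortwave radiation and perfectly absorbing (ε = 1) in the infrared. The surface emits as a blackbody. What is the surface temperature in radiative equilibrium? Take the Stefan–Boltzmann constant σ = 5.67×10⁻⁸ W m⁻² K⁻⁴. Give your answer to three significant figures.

249 K

OLR = S(1−α)/4 = 36.54 W m⁻²; the top layer radiates at T_e = 159.3 K.
Layer-by-layer balance gives σT_s⁴ = (N+1)σT_e⁴, so T_s = 6^¼·159.3 = 249.4 K.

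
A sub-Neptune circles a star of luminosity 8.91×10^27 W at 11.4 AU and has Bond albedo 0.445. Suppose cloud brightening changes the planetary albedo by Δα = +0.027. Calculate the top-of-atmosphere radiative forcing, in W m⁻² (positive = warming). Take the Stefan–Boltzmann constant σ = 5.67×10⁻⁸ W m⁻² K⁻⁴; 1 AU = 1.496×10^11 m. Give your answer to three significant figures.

Orbital distance: d = 11.4 AU = 1.705×10^12 m.
S = L/(4πd²) = 243.8 W m⁻².
The change in absorbed flux is Δ[S(1−α)/4] = −SΔα/4 = -1.646 W m⁻².

-1.65 W m⁻²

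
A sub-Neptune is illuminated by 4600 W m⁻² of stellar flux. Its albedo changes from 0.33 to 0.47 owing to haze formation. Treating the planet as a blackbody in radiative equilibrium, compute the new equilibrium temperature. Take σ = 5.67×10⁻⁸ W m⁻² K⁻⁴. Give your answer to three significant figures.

With the new albedo, S(1−α₂)/4 = 609.5 W m⁻², so T₂ = 322.0 K.

322 K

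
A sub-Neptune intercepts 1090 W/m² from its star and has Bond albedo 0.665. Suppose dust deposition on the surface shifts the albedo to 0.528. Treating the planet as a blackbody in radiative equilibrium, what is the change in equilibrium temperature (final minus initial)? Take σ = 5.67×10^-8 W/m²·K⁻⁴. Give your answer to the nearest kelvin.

Initial: T₁ = [S(1−0.665)/(4σ)]^(1/4) = 200.3 K.
Final:   T₂ = [S(1−0.528)/(4σ)]^(1/4) = 218.2 K.
Change: 218.2 − 200.3 = 17.93 K.

18 kelvin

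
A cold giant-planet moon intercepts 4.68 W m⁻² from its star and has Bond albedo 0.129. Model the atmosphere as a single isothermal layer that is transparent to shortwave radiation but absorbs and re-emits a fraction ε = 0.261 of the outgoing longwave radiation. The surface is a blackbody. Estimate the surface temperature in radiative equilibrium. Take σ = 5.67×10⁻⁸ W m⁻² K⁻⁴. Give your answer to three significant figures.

67.4 K

At the top of the atmosphere, σT_e⁴ = S(1−α)/4 = 1.019 W m⁻², giving T_e = 65.11 K.
The surface balance (absorbed SW + ε·downward IR = σT_s⁴) with T_a⁴ = T_s⁴/2 reduces to T_s = T_e·[2/(2−ε)]^¼ = 67.43 K.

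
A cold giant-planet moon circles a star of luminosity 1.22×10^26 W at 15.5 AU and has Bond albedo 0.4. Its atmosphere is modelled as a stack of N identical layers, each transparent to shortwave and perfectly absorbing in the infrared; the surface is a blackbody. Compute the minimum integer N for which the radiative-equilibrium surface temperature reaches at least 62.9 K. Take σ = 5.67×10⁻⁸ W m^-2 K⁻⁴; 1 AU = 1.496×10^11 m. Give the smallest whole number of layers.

d = 15.5 × 1.496×10^11 m = 2.319×10^12 m.
S = L/(4πd²) = 1.806 W m^-2.
Top-of-atmosphere balance: σT_e⁴ = S(1−α)/4 = 0.2708 W m^-2 → T_e = 46.75 K.
Since T_s⁴ = (N+1)T_e⁴, we need N ≥ (T_s/T_e)⁴ − 1 = 2.277.
Rounding up, N = 3.

3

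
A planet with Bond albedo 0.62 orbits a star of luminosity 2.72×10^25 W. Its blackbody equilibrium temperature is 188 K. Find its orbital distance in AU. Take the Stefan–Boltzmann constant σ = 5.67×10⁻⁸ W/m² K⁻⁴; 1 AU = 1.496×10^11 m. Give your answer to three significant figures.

Required flux: S = 4σT⁴/(1−α) = 745.6 W/m².
Then d = [L/(4πS)]^(1/2) = 5.388×10^10 m, i.e. 0.3602 AU.

0.360 AU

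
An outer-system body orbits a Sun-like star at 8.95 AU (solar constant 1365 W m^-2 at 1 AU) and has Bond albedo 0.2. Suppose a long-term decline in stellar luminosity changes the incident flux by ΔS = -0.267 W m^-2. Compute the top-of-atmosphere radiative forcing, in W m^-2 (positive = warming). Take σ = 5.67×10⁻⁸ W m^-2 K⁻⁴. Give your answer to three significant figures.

-0.0534 W m^-2

By the inverse-square law, S = 1365/8.95² = 17.04 W m^-2.
Only a fraction (1−α) is absorbed and it's spread over 4πR², so ΔF = (1−α)ΔS/4 = -0.05340 W m^-2.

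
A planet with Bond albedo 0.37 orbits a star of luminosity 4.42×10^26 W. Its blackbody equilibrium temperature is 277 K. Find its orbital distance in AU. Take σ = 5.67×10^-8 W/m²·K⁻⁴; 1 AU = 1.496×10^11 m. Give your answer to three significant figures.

The flux needed for this T is 4σT⁴/(1−0.37) = 2119 W/m².
From L = 4πd²S, d = √(4.42×10^26/(4π·2119)) = 1.288×10^11 m = 0.8611 AU.

0.861 AU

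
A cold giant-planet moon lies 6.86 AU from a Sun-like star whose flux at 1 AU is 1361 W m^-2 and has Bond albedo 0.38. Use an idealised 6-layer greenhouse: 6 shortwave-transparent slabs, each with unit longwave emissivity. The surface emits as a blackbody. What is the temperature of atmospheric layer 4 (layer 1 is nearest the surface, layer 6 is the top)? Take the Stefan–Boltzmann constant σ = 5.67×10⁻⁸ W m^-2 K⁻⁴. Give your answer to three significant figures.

124 K

Flux at the orbit: S = 1361/(6.86)² = 28.92 W m^-2.
Top-of-atmosphere balance: σT_e⁴ = S(1−α)/4 = 4.483 W m^-2 → T_e = 94.30 K.
The net upward flux σT_e⁴ is constant between every pair of levels, so T_k⁴ = (N+1−k)T_e⁴.
T_4 = (3)^(1/4)·94.30 = 124.1 K.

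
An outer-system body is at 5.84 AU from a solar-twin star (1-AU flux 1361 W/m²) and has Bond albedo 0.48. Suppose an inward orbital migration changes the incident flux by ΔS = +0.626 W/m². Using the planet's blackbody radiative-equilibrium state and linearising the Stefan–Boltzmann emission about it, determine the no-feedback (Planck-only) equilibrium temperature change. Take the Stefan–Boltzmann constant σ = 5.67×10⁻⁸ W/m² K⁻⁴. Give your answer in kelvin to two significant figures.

0.38 kelvin

Flux at the orbit: S = 1361/(5.84)² = 39.91 W/m².
Unperturbed T_e = [39.91·(1−0.48)/(4σ)]^¼ = 97.80 K.
TOA radiative forcing: ΔF = (1−α)ΔS/4 = 0.52·(+0.626)/4 = 0.08138 W/m².
Linearising σT⁴ gives d(σT⁴)/dT = 4σT_e³ = 0.2122 W/m² per K.
Hence the no-feedback warming is ΔF/(4σT_e³) = 0.384 K.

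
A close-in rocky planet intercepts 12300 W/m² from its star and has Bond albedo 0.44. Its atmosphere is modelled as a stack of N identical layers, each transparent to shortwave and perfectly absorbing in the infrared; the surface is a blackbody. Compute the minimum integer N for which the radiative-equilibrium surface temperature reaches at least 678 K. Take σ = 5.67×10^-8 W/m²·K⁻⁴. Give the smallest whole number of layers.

6

The effective emission temperature is T_e = [S(1−α)/(4σ)]^¼ = 417.5 K.
Since T_s⁴ = (N+1)T_e⁴, we need N ≥ (T_s/T_e)⁴ − 1 = 5.958.
So N ≥ 5.958; the smallest integer is N = 6.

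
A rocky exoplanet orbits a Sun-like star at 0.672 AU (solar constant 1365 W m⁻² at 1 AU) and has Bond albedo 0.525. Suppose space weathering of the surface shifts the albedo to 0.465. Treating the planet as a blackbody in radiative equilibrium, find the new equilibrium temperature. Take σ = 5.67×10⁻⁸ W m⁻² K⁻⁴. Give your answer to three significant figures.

By the inverse-square law, S = 1365/0.672² = 3023 W m⁻².
T₂ = [S(1−α₂)/(4σ)]^(1/4) = [3023·0.535/(4σ)]^(1/4) = 290.6 K.

291 kelvin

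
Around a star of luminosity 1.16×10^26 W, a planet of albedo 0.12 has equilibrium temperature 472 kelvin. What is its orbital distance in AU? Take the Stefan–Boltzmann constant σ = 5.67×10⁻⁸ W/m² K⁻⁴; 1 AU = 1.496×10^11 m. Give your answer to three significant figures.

0.180 AU

The flux needed for this T is 4σT⁴/(1−0.12) = 12790 W/m².
Then d = [L/(4πS)]^(1/2) = 2.686×10^10 m, i.e. 0.1796 AU.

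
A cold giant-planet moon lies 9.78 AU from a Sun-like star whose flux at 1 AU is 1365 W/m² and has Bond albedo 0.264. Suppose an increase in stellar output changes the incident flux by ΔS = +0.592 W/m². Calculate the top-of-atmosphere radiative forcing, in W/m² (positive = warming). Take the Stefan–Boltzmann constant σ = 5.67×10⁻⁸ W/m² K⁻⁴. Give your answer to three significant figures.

0.109 W/m²

Irradiance scales as 1/d², so S = 1365 W/m² × (1/9.78)² = 14.27 W/m².
TOA radiative forcing: ΔF = (1−α)ΔS/4 = 0.736·(+0.592)/4 = 0.1089 W/m².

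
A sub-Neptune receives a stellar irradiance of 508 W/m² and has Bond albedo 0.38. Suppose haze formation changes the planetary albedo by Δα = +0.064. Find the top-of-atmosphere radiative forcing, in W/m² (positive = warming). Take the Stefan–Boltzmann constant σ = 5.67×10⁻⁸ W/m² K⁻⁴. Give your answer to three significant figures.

-8.13 W/m²

The change in absorbed flux is Δ[S(1−α)/4] = −SΔα/4 = -8.128 W/m².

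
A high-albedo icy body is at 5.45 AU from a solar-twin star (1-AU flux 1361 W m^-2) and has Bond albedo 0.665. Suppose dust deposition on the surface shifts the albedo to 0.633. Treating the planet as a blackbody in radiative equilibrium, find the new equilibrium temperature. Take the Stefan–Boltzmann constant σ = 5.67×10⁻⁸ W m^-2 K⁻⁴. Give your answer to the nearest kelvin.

Flux at the orbit: S = 1361/(5.45)² = 45.82 W m^-2.
With the new albedo, S(1−α₂)/4 = 4.204 W m^-2, so T₂ = 92.79 K.

93 K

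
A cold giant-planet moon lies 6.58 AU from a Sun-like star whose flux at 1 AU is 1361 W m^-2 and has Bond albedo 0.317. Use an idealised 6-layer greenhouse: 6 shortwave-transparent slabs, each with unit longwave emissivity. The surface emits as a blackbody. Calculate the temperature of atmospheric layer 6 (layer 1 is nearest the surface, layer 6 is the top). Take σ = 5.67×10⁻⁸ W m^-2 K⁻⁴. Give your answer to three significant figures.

By the inverse-square law, S = 1361/6.58² = 31.43 W m^-2.
OLR = S(1−α)/4 = 5.367 W m^-2; the top layer radiates at T_e = 98.64 K.
The net upward flux σT_e⁴ is constant between every pair of levels, so T_k⁴ = (N+1−k)T_e⁴.
With k = 6: T_6 = (6+1−6)^¼·98.64 K = 98.64 K.

98.6 K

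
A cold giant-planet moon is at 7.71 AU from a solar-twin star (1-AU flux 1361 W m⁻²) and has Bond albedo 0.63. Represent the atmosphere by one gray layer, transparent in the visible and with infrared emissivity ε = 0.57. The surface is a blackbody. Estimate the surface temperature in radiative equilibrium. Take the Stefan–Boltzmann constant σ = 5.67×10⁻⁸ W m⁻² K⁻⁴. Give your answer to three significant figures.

Flux at the orbit: S = 1361/(7.71)² = 22.90 W m⁻².
Effective emission temperature (TOA balance): σT_e⁴ = S(1−α)/4 = 2.118 W m⁻² → T_e = 78.18 K.
For a single slab of emissivity ε, T_s⁴ = 2T_e⁴/(2−ε); thus T_s = 78.18·(1.399)^(1/4) = 85.02 K.

85.0 K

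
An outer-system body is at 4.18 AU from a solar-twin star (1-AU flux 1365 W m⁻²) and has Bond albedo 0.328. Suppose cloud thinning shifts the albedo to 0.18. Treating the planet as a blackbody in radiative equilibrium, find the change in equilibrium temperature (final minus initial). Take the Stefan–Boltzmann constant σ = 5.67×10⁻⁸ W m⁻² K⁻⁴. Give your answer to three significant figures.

Irradiance scales as 1/d², so S = 1365 W m⁻² × (1/4.18)² = 78.12 W m⁻².
Before: T₁ = [78.12·0.672/(4σ)]^(1/4) = 123.3 K.
After:  T₂ = [78.12·0.82/(4σ)]^(1/4) = 129.6 K.
Change: 129.6 − 123.3 = 6.293 K.

6.29 kelvin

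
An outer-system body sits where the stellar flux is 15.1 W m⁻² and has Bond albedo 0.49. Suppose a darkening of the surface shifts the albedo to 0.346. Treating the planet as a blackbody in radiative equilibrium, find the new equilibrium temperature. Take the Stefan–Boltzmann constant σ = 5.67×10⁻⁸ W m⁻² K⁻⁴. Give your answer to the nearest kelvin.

T₂ = [S(1−α₂)/(4σ)]^(1/4) = [15.10·0.654/(4σ)]^(1/4) = 81.23 K.

81 K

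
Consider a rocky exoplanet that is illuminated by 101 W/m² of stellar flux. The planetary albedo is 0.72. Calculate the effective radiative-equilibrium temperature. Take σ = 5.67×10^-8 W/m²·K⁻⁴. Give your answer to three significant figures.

Averaging over the sphere, the absorbed flux is S(1−α)/4 = 7.070 W/m².
Set σT⁴ = 7.070 → T = (7.070/σ)^(1/4) = 105.7 K.

106 K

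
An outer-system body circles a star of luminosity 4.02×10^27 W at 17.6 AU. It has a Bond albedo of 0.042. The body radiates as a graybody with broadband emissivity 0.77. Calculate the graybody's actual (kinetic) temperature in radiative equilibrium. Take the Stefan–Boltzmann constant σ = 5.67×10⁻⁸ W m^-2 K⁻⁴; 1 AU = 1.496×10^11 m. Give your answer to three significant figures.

126 kelvin

Orbital distance: d = 17.6 AU = 2.633×10^12 m.
Spreading L over a sphere of radius d: S = 4.02×10^27/(4π·2.63×10^12²) = 46.15 W m^-2.
The planet absorbs (1−α)S over its disc πR² and re-emits over 4πR², so the mean absorbed flux is (1−0.042)·46.15/4 = 11.05 W m^-2.
Equating to εσT⁴ with ε = 0.77: T = (11.05/0.77σ)^(1/4) = 126.1 K.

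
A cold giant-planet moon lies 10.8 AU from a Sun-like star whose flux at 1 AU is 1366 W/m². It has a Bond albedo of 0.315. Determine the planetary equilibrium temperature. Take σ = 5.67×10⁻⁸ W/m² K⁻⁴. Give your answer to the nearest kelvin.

77 K

Irradiance scales as 1/d², so S = 1366 W/m² × (1/10.8)² = 11.71 W/m².
Absorbed flux (global mean): S(1−α)/4 = 11.71·0.685/4 = 2.006 W/m².
Set σT⁴ = 2.006 → T = (2.006/σ)^(1/4) = 77.12 K.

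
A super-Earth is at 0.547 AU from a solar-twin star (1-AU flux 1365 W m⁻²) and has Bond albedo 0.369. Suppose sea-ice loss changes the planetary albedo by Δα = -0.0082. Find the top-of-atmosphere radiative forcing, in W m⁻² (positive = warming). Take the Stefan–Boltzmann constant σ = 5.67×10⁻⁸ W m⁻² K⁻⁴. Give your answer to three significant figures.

By the inverse-square law, S = 1365/0.547² = 4562 W m⁻².
TOA radiative forcing: ΔF = −S·Δα/4 = −4562·(-0.0082)/4 = 9.352 W m⁻².

9.35 W m⁻²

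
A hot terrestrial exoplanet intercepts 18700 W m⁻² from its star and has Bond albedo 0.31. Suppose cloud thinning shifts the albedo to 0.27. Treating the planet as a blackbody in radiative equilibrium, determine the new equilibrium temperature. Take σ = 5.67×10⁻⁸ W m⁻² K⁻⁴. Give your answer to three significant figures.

495 K

T₂ = [S(1−α₂)/(4σ)]^(1/4) = [18700·0.73/(4σ)]^(1/4) = 495.3 K.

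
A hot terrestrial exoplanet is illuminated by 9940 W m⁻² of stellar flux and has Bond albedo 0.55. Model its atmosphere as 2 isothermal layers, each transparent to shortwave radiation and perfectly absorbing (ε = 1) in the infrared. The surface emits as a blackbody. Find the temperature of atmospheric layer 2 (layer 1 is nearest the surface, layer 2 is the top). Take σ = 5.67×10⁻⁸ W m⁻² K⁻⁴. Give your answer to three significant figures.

375 K

The effective emission temperature is T_e = [S(1−α)/(4σ)]^¼ = 374.7 K.
The net upward flux σT_e⁴ is constant between every pair of levels, so T_k⁴ = (N+1−k)T_e⁴.
With k = 2: T_2 = (2+1−2)^¼·374.7 K = 374.7 K.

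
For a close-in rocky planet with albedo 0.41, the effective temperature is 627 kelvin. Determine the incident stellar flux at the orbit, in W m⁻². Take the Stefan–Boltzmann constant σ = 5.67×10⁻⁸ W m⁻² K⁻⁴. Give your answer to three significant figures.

Invert the energy balance for S: S = 4σT⁴/(1−α).
The emitted flux is σT⁴ = 8763 W m⁻².
So S = 4×8763/(1−0.41) = 59410 W m⁻².

59400 W m⁻²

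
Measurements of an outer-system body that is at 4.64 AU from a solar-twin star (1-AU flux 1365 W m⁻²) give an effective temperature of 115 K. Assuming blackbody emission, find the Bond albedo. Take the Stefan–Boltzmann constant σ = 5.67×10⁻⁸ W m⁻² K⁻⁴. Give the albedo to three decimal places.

0.374

By the inverse-square law, S = 1365/4.64² = 63.40 W m⁻².
From σT⁴ = S(1−α)/4 we invert for α: 1−α = 4σT⁴/S.
4σT⁴ = 4·5.67×10⁻⁸·(115)⁴ = 39.67 W m⁻².
Hence α = 1 − 39.67/63.40 = 0.3743.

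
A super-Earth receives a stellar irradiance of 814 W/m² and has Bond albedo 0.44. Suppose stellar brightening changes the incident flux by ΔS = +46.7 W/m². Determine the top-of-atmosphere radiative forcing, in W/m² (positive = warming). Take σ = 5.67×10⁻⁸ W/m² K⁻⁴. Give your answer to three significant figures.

TOA radiative forcing: ΔF = (1−α)ΔS/4 = 0.56·(+46.7)/4 = 6.538 W/m².

6.54 W/m²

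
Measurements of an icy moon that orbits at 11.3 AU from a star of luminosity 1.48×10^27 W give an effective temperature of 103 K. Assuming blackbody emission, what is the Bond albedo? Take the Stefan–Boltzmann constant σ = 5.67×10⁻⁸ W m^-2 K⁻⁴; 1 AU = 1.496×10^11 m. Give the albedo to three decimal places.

Orbital distance: d = 11.3 AU = 1.690×10^12 m.
S = L/(4πd²) = 41.21 W m^-2.
Energy balance: S(1−α)/4 = σT⁴, so 1−α = 4σT⁴/S.
4σT⁴ = 4·5.67×10⁻⁸·(103)⁴ = 25.53 W m^-2.
Hence α = 1 − 25.53/41.21 = 0.3806.

0.381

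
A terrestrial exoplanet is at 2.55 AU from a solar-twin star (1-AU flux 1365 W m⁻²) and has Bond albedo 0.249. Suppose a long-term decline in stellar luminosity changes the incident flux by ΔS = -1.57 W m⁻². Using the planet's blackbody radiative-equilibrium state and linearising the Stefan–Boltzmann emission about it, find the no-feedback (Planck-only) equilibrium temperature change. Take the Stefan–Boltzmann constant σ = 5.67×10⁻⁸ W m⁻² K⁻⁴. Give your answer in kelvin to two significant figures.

-0.30 K

By the inverse-square law, S = 1365/2.55² = 209.9 W m⁻².
Unperturbed T_e = [209.9·(1−0.249)/(4σ)]^¼ = 162.4 K.
TOA radiative forcing: ΔF = (1−α)ΔS/4 = 0.751·(-1.57)/4 = -0.2948 W m⁻².
The Planck feedback parameter is 4σT_e³ = 0.9709 W m⁻²/K.
ΔT₀ = ΔF/λ_P = -0.2948/0.9709 = -0.304 K.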